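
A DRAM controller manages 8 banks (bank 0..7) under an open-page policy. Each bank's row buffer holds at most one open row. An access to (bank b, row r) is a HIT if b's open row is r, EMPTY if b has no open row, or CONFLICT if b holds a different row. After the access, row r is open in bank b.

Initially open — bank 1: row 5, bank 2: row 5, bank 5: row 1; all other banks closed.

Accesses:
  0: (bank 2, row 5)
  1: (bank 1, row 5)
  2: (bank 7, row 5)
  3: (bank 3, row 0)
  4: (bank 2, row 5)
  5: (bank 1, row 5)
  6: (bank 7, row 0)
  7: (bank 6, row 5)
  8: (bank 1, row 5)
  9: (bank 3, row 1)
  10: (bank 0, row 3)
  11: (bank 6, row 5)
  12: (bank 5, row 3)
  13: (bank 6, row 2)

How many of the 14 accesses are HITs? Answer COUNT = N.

#0 (2,5) H  (was 5)
#1 (1,5) H  (was 5)
#2 (7,5) E
#3 (3,0) E
#4 (2,5) H  (was 5)
#5 (1,5) H  (was 5)
#6 (7,0) C  (was 5)
#7 (6,5) E
#8 (1,5) H  (was 5)
#9 (3,1) C  (was 0)
#10 (0,3) E
#11 (6,5) H  (was 5)
#12 (5,3) C  (was 1)
#13 (6,2) C  (was 5)

COUNT = 6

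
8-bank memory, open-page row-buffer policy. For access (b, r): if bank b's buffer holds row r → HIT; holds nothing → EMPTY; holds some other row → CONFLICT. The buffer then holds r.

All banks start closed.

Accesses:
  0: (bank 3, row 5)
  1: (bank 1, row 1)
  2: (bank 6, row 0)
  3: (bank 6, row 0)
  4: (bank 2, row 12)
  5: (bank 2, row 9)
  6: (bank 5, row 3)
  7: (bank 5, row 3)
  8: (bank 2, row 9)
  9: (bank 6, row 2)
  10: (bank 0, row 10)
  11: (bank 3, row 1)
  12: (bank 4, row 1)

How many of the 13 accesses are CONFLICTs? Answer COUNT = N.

  [0] b3 r5: no row ⇒ E
  [1] b1 r1: no row ⇒ E
  [2] b6 r0: no row ⇒ E
  [3] b6 r0: had r0 ⇒ H
  [4] b2 r12: no row ⇒ E
  [5] b2 r9: had r12 ⇒ C
  [6] b5 r3: no row ⇒ E
  [7] b5 r3: had r3 ⇒ H
  [8] b2 r9: had r9 ⇒ H
  [9] b6 r2: had r0 ⇒ C
  [10] b0 r10: no row ⇒ E
  [11] b3 r1: had r5 ⇒ C
  [12] b4 r1: no row ⇒ E

COUNT = 3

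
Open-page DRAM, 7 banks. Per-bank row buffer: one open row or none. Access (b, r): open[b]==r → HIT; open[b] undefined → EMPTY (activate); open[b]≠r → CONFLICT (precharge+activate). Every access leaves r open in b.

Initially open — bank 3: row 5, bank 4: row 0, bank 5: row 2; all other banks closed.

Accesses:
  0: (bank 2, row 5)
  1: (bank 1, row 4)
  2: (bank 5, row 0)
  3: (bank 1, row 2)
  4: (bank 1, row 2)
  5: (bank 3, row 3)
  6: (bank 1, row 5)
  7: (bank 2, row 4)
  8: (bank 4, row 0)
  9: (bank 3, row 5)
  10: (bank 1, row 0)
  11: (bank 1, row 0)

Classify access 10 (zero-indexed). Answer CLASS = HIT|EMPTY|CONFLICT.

#0 (2,5) E
#1 (1,4) E
#2 (5,0) C  (was 2)
#3 (1,2) C  (was 4)
#4 (1,2) H  (was 2)
#5 (3,3) C  (was 5)
#6 (1,5) C  (was 2)
#7 (2,4) C  (was 5)
#8 (4,0) H  (was 0)
#9 (3,5) C  (was 3)
#10 (1,0) C  (was 5)
#11 (1,0) H  (was 0)

CLASS = CONFLICT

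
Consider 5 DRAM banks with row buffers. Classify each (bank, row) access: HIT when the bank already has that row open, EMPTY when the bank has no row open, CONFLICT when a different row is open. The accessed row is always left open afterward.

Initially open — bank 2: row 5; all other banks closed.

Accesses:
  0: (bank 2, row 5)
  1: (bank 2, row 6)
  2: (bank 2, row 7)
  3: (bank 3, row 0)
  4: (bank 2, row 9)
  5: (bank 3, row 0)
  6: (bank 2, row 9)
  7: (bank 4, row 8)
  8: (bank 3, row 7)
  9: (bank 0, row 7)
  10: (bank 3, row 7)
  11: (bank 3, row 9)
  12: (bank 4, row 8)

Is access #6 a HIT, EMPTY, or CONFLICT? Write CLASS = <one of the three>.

CLASS = HIT

0: bank 2 row 5 — prev 5 → HIT
1: bank 2 row 6 — prev 5 → CONFLICT
2: bank 2 row 7 — prev 6 → CONFLICT
3: bank 3 row 0 — prev None → EMPTY
4: bank 2 row 9 — prev 7 → CONFLICT
5: bank 3 row 0 — prev 0 → HIT
6: bank 2 row 9 — prev 9 → HIT
7: bank 4 row 8 — prev None → EMPTY
8: bank 3 row 7 — prev 0 → CONFLICT
9: bank 0 row 7 — prev None → EMPTY
10: bank 3 row 7 — prev 7 → HIT
11: bank 3 row 9 — prev 7 → CONFLICT
12: bank 4 row 8 — prev 8 → HIT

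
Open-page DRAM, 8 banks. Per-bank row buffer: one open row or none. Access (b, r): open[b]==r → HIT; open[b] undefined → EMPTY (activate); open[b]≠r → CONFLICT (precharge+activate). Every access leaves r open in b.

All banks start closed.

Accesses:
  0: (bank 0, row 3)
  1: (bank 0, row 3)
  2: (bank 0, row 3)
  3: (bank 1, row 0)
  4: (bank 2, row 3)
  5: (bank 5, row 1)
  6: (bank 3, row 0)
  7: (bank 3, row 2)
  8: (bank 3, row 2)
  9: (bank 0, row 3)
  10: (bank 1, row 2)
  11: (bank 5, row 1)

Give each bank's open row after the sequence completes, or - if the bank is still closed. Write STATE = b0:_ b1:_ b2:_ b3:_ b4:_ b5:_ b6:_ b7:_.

#0 (0,3) E
#1 (0,3) H  (was 3)
#2 (0,3) H  (was 3)
#3 (1,0) E
#4 (2,3) E
#5 (5,1) E
#6 (3,0) E
#7 (3,2) C  (was 0)
#8 (3,2) H  (was 2)
#9 (0,3) H  (was 3)
#10 (1,2) C  (was 0)
#11 (5,1) H  (was 1)

STATE = b0:3 b1:2 b2:3 b3:2 b4:- b5:1 b6:- b7:-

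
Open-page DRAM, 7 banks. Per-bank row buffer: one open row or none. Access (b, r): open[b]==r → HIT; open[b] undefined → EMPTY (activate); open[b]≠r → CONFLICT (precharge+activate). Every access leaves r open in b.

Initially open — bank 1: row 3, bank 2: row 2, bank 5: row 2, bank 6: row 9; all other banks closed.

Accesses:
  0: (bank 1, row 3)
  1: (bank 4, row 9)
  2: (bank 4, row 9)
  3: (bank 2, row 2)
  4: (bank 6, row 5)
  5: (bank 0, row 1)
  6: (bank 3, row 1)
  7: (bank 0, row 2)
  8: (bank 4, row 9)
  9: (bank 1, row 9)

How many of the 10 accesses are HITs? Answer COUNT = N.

step 0: bank1 3->3 [HIT]
step 1: bank4 None->9 [EMPTY]
step 2: bank4 9->9 [HIT]
step 3: bank2 2->2 [HIT]
step 4: bank6 9->5 [CONFLICT]
step 5: bank0 None->1 [EMPTY]
step 6: bank3 None->1 [EMPTY]
step 7: bank0 1->2 [CONFLICT]
step 8: bank4 9->9 [HIT]
step 9: bank1 3->9 [CONFLICT]

COUNT = 4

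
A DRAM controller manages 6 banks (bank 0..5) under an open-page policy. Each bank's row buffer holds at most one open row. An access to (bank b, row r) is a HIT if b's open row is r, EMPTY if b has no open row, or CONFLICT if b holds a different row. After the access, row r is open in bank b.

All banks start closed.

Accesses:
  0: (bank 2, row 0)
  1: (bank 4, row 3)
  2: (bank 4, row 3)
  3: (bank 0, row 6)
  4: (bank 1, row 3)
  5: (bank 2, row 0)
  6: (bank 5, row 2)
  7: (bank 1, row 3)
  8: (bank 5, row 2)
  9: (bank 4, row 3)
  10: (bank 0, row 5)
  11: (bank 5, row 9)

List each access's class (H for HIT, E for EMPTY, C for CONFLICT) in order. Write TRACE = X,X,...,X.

TRACE = E,E,H,E,E,H,E,H,H,H,C,C

#0 (2,0) E
#1 (4,3) E
#2 (4,3) H  (was 3)
#3 (0,6) E
#4 (1,3) E
#5 (2,0) H  (was 0)
#6 (5,2) E
#7 (1,3) H  (was 3)
#8 (5,2) H  (was 2)
#9 (4,3) H  (was 3)
#10 (0,5) C  (was 6)
#11 (5,9) C  (was 2)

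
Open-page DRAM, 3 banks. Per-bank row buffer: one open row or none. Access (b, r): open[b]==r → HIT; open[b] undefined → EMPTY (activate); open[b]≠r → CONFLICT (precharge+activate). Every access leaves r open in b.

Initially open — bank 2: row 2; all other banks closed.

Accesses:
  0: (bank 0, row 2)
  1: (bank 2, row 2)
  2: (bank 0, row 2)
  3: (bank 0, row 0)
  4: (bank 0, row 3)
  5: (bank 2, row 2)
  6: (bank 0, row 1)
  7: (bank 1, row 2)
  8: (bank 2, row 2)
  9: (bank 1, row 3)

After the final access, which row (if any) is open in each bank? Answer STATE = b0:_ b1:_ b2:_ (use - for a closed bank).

  [0] b0 r2: no row ⇒ E
  [1] b2 r2: had r2 ⇒ H
  [2] b0 r2: had r2 ⇒ H
  [3] b0 r0: had r2 ⇒ C
  [4] b0 r3: had r0 ⇒ C
  [5] b2 r2: had r2 ⇒ H
  [6] b0 r1: had r3 ⇒ C
  [7] b1 r2: no row ⇒ E
  [8] b2 r2: had r2 ⇒ H
  [9] b1 r3: had r2 ⇒ C

STATE = b0:1 b1:3 b2:2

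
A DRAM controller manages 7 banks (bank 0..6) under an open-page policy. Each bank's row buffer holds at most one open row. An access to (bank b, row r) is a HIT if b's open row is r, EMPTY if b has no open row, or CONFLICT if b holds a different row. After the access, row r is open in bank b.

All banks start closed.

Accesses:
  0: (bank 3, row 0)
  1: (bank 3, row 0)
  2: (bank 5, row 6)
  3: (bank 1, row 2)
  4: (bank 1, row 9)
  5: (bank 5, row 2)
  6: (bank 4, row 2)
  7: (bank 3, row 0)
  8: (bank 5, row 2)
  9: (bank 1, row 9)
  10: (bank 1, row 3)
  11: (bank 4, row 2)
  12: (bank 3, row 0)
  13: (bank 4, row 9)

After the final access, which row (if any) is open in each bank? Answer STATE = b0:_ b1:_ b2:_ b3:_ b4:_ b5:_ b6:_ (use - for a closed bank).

STATE = b0:- b1:3 b2:- b3:0 b4:9 b5:2 b6:-

  [0] b3 r0: no row ⇒ E
  [1] b3 r0: had r0 ⇒ H
  [2] b5 r6: no row ⇒ E
  [3] b1 r2: no row ⇒ E
  [4] b1 r9: had r2 ⇒ C
  [5] b5 r2: had r6 ⇒ C
  [6] b4 r2: no row ⇒ E
  [7] b3 r0: had r0 ⇒ H
  [8] b5 r2: had r2 ⇒ H
  [9] b1 r9: had r9 ⇒ H
  [10] b1 r3: had r9 ⇒ C
  [11] b4 r2: had r2 ⇒ H
  [12] b3 r0: had r0 ⇒ H
  [13] b4 r9: had r2 ⇒ C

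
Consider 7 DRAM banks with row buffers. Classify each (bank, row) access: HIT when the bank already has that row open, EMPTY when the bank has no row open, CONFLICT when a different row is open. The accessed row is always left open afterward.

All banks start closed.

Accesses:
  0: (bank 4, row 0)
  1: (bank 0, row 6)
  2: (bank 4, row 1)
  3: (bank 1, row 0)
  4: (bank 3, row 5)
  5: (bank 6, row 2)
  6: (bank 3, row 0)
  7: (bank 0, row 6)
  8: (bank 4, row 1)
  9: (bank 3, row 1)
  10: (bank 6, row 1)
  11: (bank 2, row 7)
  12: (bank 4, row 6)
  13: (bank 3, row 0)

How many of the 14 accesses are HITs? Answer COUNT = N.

  [0] b4 r0: no row ⇒ E
  [1] b0 r6: no row ⇒ E
  [2] b4 r1: had r0 ⇒ C
  [3] b1 r0: no row ⇒ E
  [4] b3 r5: no row ⇒ E
  [5] b6 r2: no row ⇒ E
  [6] b3 r0: had r5 ⇒ C
  [7] b0 r6: had r6 ⇒ H
  [8] b4 r1: had r1 ⇒ H
  [9] b3 r1: had r0 ⇒ C
  [10] b6 r1: had r2 ⇒ C
  [11] b2 r7: no row ⇒ E
  [12] b4 r6: had r1 ⇒ C
  [13] b3 r0: had r1 ⇒ C

COUNT = 2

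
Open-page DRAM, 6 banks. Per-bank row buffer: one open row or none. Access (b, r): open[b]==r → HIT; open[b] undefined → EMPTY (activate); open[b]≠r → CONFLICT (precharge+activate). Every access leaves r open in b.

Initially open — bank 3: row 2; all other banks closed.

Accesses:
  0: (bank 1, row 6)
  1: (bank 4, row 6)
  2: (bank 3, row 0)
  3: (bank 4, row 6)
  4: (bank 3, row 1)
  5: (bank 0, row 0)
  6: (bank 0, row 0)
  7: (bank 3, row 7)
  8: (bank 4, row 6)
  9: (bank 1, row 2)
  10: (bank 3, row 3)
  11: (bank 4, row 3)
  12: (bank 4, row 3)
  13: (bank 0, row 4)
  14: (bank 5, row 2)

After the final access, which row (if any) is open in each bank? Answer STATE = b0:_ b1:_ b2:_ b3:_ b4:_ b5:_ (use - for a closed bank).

#0 (1,6) E
#1 (4,6) E
#2 (3,0) C  (was 2)
#3 (4,6) H  (was 6)
#4 (3,1) C  (was 0)
#5 (0,0) E
#6 (0,0) H  (was 0)
#7 (3,7) C  (was 1)
#8 (4,6) H  (was 6)
#9 (1,2) C  (was 6)
#10 (3,3) C  (was 7)
#11 (4,3) C  (was 6)
#12 (4,3) H  (was 3)
#13 (0,4) C  (was 0)
#14 (5,2) E

STATE = b0:4 b1:2 b2:- b3:3 b4:3 b5:2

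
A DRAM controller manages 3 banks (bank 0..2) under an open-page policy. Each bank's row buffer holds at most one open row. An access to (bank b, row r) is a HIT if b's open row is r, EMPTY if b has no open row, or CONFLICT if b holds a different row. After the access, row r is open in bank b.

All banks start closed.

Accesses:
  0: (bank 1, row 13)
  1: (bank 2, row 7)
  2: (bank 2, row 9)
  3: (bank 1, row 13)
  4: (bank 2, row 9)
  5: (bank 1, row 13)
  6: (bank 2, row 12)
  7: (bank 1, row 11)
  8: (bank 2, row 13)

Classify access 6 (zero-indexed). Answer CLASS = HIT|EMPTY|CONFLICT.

  [0] b1 r13: no row ⇒ E
  [1] b2 r7: no row ⇒ E
  [2] b2 r9: had r7 ⇒ C
  [3] b1 r13: had r13 ⇒ H
  [4] b2 r9: had r9 ⇒ H
  [5] b1 r13: had r13 ⇒ H
  [6] b2 r12: had r9 ⇒ C
  [7] b1 r11: had r13 ⇒ C
  [8] b2 r13: had r12 ⇒ C

CLASS = CONFLICT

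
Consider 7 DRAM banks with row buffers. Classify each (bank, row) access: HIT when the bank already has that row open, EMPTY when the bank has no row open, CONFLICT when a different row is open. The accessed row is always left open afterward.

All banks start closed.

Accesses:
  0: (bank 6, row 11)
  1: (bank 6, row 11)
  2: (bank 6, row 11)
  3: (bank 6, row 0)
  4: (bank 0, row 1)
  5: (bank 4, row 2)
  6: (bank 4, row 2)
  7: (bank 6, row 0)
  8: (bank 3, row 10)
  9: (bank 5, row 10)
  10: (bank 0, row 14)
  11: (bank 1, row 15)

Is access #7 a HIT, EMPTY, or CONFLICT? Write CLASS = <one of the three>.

#0 (6,11) E
#1 (6,11) H  (was 11)
#2 (6,11) H  (was 11)
#3 (6,0) C  (was 11)
#4 (0,1) E
#5 (4,2) E
#6 (4,2) H  (was 2)
#7 (6,0) H  (was 0)
#8 (3,10) E
#9 (5,10) E
#10 (0,14) C  (was 1)
#11 (1,15) E

CLASS = HIT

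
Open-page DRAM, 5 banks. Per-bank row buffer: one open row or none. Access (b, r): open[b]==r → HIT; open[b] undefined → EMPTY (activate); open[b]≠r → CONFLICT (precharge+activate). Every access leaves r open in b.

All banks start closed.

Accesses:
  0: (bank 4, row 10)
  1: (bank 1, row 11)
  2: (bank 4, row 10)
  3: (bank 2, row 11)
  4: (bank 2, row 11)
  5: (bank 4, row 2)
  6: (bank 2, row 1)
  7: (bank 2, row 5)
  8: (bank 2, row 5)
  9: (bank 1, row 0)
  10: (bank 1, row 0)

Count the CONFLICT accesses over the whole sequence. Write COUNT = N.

step 0: bank4 None->10 [EMPTY]
step 1: bank1 None->11 [EMPTY]
step 2: bank4 10->10 [HIT]
step 3: bank2 None->11 [EMPTY]
step 4: bank2 11->11 [HIT]
step 5: bank4 10->2 [CONFLICT]
step 6: bank2 11->1 [CONFLICT]
step 7: bank2 1->5 [CONFLICT]
step 8: bank2 5->5 [HIT]
step 9: bank1 11->0 [CONFLICT]
step 10: bank1 0->0 [HIT]

COUNT = 4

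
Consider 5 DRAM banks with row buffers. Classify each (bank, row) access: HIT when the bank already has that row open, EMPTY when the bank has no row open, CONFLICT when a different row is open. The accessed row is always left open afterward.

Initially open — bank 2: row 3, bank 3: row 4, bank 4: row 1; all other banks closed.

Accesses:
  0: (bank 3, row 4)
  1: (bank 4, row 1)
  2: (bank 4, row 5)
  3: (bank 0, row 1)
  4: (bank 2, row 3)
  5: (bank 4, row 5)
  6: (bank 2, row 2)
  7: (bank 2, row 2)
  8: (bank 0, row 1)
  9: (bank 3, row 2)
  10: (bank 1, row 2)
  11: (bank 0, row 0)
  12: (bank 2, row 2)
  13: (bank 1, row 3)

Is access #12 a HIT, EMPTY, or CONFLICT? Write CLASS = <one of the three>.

#0 (3,4) H  (was 4)
#1 (4,1) H  (was 1)
#2 (4,5) C  (was 1)
#3 (0,1) E
#4 (2,3) H  (was 3)
#5 (4,5) H  (was 5)
#6 (2,2) C  (was 3)
#7 (2,2) H  (was 2)
#8 (0,1) H  (was 1)
#9 (3,2) C  (was 4)
#10 (1,2) E
#11 (0,0) C  (was 1)
#12 (2,2) H  (was 2)
#13 (1,3) C  (was 2)

CLASS = HIT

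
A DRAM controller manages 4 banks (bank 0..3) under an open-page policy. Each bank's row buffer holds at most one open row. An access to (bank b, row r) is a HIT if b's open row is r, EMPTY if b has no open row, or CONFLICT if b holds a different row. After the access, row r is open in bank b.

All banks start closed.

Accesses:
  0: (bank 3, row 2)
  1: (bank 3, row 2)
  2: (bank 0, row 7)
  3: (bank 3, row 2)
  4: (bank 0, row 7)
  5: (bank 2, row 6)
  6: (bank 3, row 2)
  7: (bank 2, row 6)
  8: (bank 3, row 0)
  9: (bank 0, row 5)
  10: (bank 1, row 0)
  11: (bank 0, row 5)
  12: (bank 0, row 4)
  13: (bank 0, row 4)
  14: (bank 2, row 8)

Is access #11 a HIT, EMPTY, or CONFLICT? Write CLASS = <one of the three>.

  [0] b3 r2: no row ⇒ E
  [1] b3 r2: had r2 ⇒ H
  [2] b0 r7: no row ⇒ E
  [3] b3 r2: had r2 ⇒ H
  [4] b0 r7: had r7 ⇒ H
  [5] b2 r6: no row ⇒ E
  [6] b3 r2: had r2 ⇒ H
  [7] b2 r6: had r6 ⇒ H
  [8] b3 r0: had r2 ⇒ C
  [9] b0 r5: had r7 ⇒ C
  [10] b1 r0: no row ⇒ E
  [11] b0 r5: had r5 ⇒ H
  [12] b0 r4: had r5 ⇒ C
  [13] b0 r4: had r4 ⇒ H
  [14] b2 r8: had r6 ⇒ C

CLASS = HIT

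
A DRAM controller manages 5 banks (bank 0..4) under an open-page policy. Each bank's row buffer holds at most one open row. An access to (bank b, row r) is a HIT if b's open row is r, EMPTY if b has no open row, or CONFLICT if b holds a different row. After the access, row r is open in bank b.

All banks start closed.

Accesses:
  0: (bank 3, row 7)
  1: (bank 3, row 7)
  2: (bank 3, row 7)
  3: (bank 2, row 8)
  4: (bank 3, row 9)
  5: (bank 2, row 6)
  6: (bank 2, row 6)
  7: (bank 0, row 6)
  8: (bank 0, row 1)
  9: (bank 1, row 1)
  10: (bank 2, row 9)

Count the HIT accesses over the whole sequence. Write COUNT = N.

  [0] b3 r7: no row ⇒ E
  [1] b3 r7: had r7 ⇒ H
  [2] b3 r7: had r7 ⇒ H
  [3] b2 r8: no row ⇒ E
  [4] b3 r9: had r7 ⇒ C
  [5] b2 r6: had r8 ⇒ C
  [6] b2 r6: had r6 ⇒ H
  [7] b0 r6: no row ⇒ E
  [8] b0 r1: had r6 ⇒ C
  [9] b1 r1: no row ⇒ E
  [10] b2 r9: had r6 ⇒ C

COUNT = 3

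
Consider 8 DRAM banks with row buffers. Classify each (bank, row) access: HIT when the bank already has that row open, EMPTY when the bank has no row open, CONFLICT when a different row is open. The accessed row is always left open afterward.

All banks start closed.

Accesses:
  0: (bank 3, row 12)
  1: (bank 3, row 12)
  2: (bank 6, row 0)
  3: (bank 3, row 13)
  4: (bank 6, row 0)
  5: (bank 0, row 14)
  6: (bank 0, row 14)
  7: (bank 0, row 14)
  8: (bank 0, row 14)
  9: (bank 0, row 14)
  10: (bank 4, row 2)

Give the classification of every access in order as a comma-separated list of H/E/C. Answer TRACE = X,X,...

TRACE = E,H,E,C,H,E,H,H,H,H,E

#0 (3,12) E
#1 (3,12) H  (was 12)
#2 (6,0) E
#3 (3,13) C  (was 12)
#4 (6,0) H  (was 0)
#5 (0,14) E
#6 (0,14) H  (was 14)
#7 (0,14) H  (was 14)
#8 (0,14) H  (was 14)
#9 (0,14) H  (was 14)
#10 (4,2) E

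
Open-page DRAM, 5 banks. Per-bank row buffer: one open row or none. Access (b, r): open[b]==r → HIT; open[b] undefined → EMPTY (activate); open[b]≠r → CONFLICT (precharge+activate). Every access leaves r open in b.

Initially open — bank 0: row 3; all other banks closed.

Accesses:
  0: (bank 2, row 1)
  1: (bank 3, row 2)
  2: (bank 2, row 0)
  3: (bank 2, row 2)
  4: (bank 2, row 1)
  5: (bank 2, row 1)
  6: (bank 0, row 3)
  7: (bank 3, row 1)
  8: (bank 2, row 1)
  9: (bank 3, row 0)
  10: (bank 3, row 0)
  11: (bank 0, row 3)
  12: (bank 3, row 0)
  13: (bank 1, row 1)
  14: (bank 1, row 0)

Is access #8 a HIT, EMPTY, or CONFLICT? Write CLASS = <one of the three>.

step 0: bank2 None->1 [EMPTY]
step 1: bank3 None->2 [EMPTY]
step 2: bank2 1->0 [CONFLICT]
step 3: bank2 0->2 [CONFLICT]
step 4: bank2 2->1 [CONFLICT]
step 5: bank2 1->1 [HIT]
step 6: bank0 3->3 [HIT]
step 7: bank3 2->1 [CONFLICT]
step 8: bank2 1->1 [HIT]
step 9: bank3 1->0 [CONFLICT]
step 10: bank3 0->0 [HIT]
step 11: bank0 3->3 [HIT]
step 12: bank3 0->0 [HIT]
step 13: bank1 None->1 [EMPTY]
step 14: bank1 1->0 [CONFLICT]

CLASS = HIT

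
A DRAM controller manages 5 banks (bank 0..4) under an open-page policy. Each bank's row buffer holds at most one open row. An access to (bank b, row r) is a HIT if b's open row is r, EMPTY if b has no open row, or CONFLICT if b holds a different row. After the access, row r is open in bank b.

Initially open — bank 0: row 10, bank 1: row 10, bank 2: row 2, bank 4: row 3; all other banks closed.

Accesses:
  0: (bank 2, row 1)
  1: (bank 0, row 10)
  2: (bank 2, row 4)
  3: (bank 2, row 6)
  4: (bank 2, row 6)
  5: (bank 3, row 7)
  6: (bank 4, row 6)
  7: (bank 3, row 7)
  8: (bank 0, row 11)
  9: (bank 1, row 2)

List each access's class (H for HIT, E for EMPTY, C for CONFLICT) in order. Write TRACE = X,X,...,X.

TRACE = C,H,C,C,H,E,C,H,C,C

0: bank 2 row 1 — prev 2 → CONFLICT
1: bank 0 row 10 — prev 10 → HIT
2: bank 2 row 4 — prev 1 → CONFLICT
3: bank 2 row 6 — prev 4 → CONFLICT
4: bank 2 row 6 — prev 6 → HIT
5: bank 3 row 7 — prev None → EMPTY
6: bank 4 row 6 — prev 3 → CONFLICT
7: bank 3 row 7 — prev 7 → HIT
8: bank 0 row 11 — prev 10 → CONFLICT
9: bank 1 row 2 — prev 10 → CONFLICT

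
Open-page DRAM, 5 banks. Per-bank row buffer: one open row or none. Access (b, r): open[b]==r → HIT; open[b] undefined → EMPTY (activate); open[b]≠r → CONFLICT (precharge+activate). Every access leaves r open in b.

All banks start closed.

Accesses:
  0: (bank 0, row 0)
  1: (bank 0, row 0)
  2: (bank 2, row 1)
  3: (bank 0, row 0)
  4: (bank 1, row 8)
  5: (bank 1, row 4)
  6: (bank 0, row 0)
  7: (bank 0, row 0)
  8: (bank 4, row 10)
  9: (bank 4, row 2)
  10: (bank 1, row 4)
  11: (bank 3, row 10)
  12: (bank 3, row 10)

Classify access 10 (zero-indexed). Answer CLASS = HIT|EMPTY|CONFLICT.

CLASS = HIT

step 0: bank0 None->0 [EMPTY]
step 1: bank0 0->0 [HIT]
step 2: bank2 None->1 [EMPTY]
step 3: bank0 0->0 [HIT]
step 4: bank1 None->8 [EMPTY]
step 5: bank1 8->4 [CONFLICT]
step 6: bank0 0->0 [HIT]
step 7: bank0 0->0 [HIT]
step 8: bank4 None->10 [EMPTY]
step 9: bank4 10->2 [CONFLICT]
step 10: bank1 4->4 [HIT]
step 11: bank3 None->10 [EMPTY]
step 12: bank3 10->10 [HIT]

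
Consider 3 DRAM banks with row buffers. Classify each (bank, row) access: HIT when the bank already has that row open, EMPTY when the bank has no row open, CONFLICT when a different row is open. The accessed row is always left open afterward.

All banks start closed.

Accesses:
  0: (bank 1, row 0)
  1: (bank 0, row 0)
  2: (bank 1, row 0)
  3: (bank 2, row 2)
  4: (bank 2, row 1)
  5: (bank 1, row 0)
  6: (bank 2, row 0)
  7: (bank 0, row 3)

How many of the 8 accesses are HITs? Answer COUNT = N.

COUNT = 2

0: bank 1 row 0 — prev None → EMPTY
1: bank 0 row 0 — prev None → EMPTY
2: bank 1 row 0 — prev 0 → HIT
3: bank 2 row 2 — prev None → EMPTY
4: bank 2 row 1 — prev 2 → CONFLICT
5: bank 1 row 0 — prev 0 → HIT
6: bank 2 row 0 — prev 1 → CONFLICT
7: bank 0 row 3 — prev 0 → CONFLICT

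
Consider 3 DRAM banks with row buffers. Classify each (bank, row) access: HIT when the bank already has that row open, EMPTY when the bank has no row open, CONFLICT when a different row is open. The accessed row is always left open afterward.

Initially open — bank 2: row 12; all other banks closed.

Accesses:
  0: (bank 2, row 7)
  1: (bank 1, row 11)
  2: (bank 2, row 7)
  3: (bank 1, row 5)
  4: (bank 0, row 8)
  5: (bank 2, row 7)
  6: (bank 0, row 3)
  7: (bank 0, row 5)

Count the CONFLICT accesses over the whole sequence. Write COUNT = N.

step 0: bank2 12->7 [CONFLICT]
step 1: bank1 None->11 [EMPTY]
step 2: bank2 7->7 [HIT]
step 3: bank1 11->5 [CONFLICT]
step 4: bank0 None->8 [EMPTY]
step 5: bank2 7->7 [HIT]
step 6: bank0 8->3 [CONFLICT]
step 7: bank0 3->5 [CONFLICT]

COUNT = 4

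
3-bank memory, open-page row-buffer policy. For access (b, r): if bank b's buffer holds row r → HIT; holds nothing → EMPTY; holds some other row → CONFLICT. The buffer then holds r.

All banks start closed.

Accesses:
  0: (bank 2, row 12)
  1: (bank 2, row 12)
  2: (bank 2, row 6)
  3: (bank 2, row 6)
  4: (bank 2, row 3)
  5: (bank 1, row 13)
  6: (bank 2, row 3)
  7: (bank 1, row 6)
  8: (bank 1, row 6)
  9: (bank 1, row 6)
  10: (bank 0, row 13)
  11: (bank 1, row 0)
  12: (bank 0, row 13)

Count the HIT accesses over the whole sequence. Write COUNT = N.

COUNT = 6

  [0] b2 r12: no row ⇒ E
  [1] b2 r12: had r12 ⇒ H
  [2] b2 r6: had r12 ⇒ C
  [3] b2 r6: had r6 ⇒ H
  [4] b2 r3: had r6 ⇒ C
  [5] b1 r13: no row ⇒ E
  [6] b2 r3: had r3 ⇒ H
  [7] b1 r6: had r13 ⇒ C
  [8] b1 r6: had r6 ⇒ H
  [9] b1 r6: had r6 ⇒ H
  [10] b0 r13: no row ⇒ E
  [11] b1 r0: had r6 ⇒ C
  [12] b0 r13: had r13 ⇒ H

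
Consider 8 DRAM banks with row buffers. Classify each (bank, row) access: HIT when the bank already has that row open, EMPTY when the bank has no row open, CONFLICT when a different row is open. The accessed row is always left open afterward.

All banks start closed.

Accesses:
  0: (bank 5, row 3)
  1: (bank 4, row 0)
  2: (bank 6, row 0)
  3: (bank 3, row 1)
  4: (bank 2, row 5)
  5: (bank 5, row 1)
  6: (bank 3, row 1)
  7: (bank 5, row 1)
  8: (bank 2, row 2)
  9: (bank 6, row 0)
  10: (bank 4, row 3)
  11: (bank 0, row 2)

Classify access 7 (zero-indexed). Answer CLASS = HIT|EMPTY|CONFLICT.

step 0: bank5 None->3 [EMPTY]
step 1: bank4 None->0 [EMPTY]
step 2: bank6 None->0 [EMPTY]
step 3: bank3 None->1 [EMPTY]
step 4: bank2 None->5 [EMPTY]
step 5: bank5 3->1 [CONFLICT]
step 6: bank3 1->1 [HIT]
step 7: bank5 1->1 [HIT]
step 8: bank2 5->2 [CONFLICT]
step 9: bank6 0->0 [HIT]
step 10: bank4 0->3 [CONFLICT]
step 11: bank0 None->2 [EMPTY]

CLASS = HIT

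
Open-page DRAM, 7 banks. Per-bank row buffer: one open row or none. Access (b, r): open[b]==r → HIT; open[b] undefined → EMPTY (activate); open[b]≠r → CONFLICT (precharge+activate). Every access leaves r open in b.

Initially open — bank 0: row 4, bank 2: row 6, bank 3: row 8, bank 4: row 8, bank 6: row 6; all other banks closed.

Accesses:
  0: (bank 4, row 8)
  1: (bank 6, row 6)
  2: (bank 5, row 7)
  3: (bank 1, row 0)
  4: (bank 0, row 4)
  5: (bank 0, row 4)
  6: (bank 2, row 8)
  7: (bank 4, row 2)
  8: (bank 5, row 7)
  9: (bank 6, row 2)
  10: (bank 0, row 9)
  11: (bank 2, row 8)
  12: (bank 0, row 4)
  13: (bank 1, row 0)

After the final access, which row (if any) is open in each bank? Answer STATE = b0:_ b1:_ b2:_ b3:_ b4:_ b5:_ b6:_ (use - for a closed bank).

0: bank 4 row 8 — prev 8 → HIT
1: bank 6 row 6 — prev 6 → HIT
2: bank 5 row 7 — prev None → EMPTY
3: bank 1 row 0 — prev None → EMPTY
4: bank 0 row 4 — prev 4 → HIT
5: bank 0 row 4 — prev 4 → HIT
6: bank 2 row 8 — prev 6 → CONFLICT
7: bank 4 row 2 — prev 8 → CONFLICT
8: bank 5 row 7 — prev 7 → HIT
9: bank 6 row 2 — prev 6 → CONFLICT
10: bank 0 row 9 — prev 4 → CONFLICT
11: bank 2 row 8 — prev 8 → HIT
12: bank 0 row 4 — prev 9 → CONFLICT
13: bank 1 row 0 — prev 0 → HIT

STATE = b0:4 b1:0 b2:8 b3:8 b4:2 b5:7 b6:2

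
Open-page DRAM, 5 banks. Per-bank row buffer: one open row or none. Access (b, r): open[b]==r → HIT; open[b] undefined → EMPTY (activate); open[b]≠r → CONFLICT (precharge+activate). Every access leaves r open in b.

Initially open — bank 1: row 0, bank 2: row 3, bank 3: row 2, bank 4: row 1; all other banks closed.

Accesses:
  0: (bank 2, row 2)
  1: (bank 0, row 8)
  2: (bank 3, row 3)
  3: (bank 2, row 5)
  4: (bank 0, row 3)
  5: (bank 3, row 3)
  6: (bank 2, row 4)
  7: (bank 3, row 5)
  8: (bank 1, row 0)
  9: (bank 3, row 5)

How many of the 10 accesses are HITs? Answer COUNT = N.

#0 (2,2) C  (was 3)
#1 (0,8) E
#2 (3,3) C  (was 2)
#3 (2,5) C  (was 2)
#4 (0,3) C  (was 8)
#5 (3,3) H  (was 3)
#6 (2,4) C  (was 5)
#7 (3,5) C  (was 3)
#8 (1,0) H  (was 0)
#9 (3,5) H  (was 5)

COUNT = 3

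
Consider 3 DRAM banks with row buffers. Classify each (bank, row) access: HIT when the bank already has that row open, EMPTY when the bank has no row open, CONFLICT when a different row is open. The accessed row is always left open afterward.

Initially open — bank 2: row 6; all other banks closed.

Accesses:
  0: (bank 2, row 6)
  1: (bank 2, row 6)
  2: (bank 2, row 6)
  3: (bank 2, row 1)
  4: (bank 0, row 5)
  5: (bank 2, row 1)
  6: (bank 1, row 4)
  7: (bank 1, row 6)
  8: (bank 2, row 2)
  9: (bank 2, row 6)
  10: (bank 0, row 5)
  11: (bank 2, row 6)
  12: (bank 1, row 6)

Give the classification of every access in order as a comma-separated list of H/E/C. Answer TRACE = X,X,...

#0 (2,6) H  (was 6)
#1 (2,6) H  (was 6)
#2 (2,6) H  (was 6)
#3 (2,1) C  (was 6)
#4 (0,5) E
#5 (2,1) H  (was 1)
#6 (1,4) E
#7 (1,6) C  (was 4)
#8 (2,2) C  (was 1)
#9 (2,6) C  (was 2)
#10 (0,5) H  (was 5)
#11 (2,6) H  (was 6)
#12 (1,6) H  (was 6)

TRACE = H,H,H,C,E,H,E,C,C,C,H,H,H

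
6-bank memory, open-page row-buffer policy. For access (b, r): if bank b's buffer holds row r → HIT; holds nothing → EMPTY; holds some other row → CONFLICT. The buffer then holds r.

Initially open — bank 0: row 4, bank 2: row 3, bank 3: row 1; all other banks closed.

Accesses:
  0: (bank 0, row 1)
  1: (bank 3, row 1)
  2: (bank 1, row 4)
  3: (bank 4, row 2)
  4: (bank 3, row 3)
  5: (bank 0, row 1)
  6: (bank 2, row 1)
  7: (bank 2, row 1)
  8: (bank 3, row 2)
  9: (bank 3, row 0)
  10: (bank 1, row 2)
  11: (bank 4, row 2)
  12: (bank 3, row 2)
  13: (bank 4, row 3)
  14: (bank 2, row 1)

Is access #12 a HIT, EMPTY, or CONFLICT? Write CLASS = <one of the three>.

CLASS = CONFLICT

  [0] b0 r1: had r4 ⇒ C
  [1] b3 r1: had r1 ⇒ H
  [2] b1 r4: no row ⇒ E
  [3] b4 r2: no row ⇒ E
  [4] b3 r3: had r1 ⇒ C
  [5] b0 r1: had r1 ⇒ H
  [6] b2 r1: had r3 ⇒ C
  [7] b2 r1: had r1 ⇒ H
  [8] b3 r2: had r3 ⇒ C
  [9] b3 r0: had r2 ⇒ C
  [10] b1 r2: had r4 ⇒ C
  [11] b4 r2: had r2 ⇒ H
  [12] b3 r2: had r0 ⇒ C
  [13] b4 r3: had r2 ⇒ C
  [14] b2 r1: had r1 ⇒ H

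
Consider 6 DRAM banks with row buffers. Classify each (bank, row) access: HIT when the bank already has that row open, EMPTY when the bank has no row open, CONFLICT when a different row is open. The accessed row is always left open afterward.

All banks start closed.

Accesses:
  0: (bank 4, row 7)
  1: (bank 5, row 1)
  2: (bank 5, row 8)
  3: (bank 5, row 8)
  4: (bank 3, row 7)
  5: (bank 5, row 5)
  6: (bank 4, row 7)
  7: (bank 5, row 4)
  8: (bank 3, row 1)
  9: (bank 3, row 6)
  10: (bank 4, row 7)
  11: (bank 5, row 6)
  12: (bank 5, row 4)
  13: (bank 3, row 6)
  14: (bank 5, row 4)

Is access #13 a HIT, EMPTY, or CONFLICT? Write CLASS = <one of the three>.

CLASS = HIT

step 0: bank4 None->7 [EMPTY]
step 1: bank5 None->1 [EMPTY]
step 2: bank5 1->8 [CONFLICT]
step 3: bank5 8->8 [HIT]
step 4: bank3 None->7 [EMPTY]
step 5: bank5 8->5 [CONFLICT]
step 6: bank4 7->7 [HIT]
step 7: bank5 5->4 [CONFLICT]
step 8: bank3 7->1 [CONFLICT]
step 9: bank3 1->6 [CONFLICT]
step 10: bank4 7->7 [HIT]
step 11: bank5 4->6 [CONFLICT]
step 12: bank5 6->4 [CONFLICT]
step 13: bank3 6->6 [HIT]
step 14: bank5 4->4 [HIT]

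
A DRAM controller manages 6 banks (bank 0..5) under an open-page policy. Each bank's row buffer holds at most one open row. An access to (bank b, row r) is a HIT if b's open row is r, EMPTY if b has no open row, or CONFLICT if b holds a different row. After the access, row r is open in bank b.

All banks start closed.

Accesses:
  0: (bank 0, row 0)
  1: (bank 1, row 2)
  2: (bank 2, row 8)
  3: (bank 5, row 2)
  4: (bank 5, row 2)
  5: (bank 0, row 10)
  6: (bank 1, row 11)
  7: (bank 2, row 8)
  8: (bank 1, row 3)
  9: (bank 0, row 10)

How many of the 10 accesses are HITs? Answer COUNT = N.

0: bank 0 row 0 — prev None → EMPTY
1: bank 1 row 2 — prev None → EMPTY
2: bank 2 row 8 — prev None → EMPTY
3: bank 5 row 2 — prev None → EMPTY
4: bank 5 row 2 — prev 2 → HIT
5: bank 0 row 10 — prev 0 → CONFLICT
6: bank 1 row 11 — prev 2 → CONFLICT
7: bank 2 row 8 — prev 8 → HIT
8: bank 1 row 3 — prev 11 → CONFLICT
9: bank 0 row 10 — prev 10 → HIT

COUNT = 3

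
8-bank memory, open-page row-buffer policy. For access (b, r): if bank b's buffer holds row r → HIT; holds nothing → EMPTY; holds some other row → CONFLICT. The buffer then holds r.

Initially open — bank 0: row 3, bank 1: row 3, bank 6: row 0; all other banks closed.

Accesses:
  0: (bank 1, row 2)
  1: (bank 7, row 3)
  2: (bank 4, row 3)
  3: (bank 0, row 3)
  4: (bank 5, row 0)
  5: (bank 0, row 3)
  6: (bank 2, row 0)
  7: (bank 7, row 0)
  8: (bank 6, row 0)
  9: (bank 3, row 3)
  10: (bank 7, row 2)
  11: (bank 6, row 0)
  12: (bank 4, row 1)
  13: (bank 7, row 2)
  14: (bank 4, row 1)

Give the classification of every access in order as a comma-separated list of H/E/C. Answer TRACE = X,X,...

TRACE = C,E,E,H,E,H,E,C,H,E,C,H,C,H,H

#0 (1,2) C  (was 3)
#1 (7,3) E
#2 (4,3) E
#3 (0,3) H  (was 3)
#4 (5,0) E
#5 (0,3) H  (was 3)
#6 (2,0) E
#7 (7,0) C  (was 3)
#8 (6,0) H  (was 0)
#9 (3,3) E
#10 (7,2) C  (was 0)
#11 (6,0) H  (was 0)
#12 (4,1) C  (was 3)
#13 (7,2) H  (was 2)
#14 (4,1) H  (was 1)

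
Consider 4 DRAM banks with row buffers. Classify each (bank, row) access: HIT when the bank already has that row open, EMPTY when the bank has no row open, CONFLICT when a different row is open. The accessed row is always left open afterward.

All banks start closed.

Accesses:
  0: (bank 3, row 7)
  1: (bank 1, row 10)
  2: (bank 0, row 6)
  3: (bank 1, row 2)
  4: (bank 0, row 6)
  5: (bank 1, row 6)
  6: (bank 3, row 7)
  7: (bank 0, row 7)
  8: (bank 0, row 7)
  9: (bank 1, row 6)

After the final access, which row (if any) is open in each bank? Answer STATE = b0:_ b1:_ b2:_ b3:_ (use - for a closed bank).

0: bank 3 row 7 — prev None → EMPTY
1: bank 1 row 10 — prev None → EMPTY
2: bank 0 row 6 — prev None → EMPTY
3: bank 1 row 2 — prev 10 → CONFLICT
4: bank 0 row 6 — prev 6 → HIT
5: bank 1 row 6 — prev 2 → CONFLICT
6: bank 3 row 7 — prev 7 → HIT
7: bank 0 row 7 — prev 6 → CONFLICT
8: bank 0 row 7 — prev 7 → HIT
9: bank 1 row 6 — prev 6 → HIT

STATE = b0:7 b1:6 b2:- b3:7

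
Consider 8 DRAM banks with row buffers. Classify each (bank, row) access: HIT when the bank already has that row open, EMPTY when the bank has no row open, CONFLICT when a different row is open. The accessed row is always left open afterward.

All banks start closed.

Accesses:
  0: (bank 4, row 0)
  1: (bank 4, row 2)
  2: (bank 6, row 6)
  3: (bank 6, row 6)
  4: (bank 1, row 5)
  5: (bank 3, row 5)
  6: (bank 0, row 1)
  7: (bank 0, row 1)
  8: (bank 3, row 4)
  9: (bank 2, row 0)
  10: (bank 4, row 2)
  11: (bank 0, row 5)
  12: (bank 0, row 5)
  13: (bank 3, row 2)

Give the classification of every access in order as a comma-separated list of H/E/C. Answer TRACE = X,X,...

#0 (4,0) E
#1 (4,2) C  (was 0)
#2 (6,6) E
#3 (6,6) H  (was 6)
#4 (1,5) E
#5 (3,5) E
#6 (0,1) E
#7 (0,1) H  (was 1)
#8 (3,4) C  (was 5)
#9 (2,0) E
#10 (4,2) H  (was 2)
#11 (0,5) C  (was 1)
#12 (0,5) H  (was 5)
#13 (3,2) C  (was 4)

TRACE = E,C,E,H,E,E,E,H,C,E,H,C,H,C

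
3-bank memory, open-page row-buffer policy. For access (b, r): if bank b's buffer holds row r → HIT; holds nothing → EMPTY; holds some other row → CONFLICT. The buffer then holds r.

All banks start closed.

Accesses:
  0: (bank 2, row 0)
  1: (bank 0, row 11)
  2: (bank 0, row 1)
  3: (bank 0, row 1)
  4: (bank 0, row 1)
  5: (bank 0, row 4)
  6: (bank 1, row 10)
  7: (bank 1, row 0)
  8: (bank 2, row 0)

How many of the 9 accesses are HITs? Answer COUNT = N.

step 0: bank2 None->0 [EMPTY]
step 1: bank0 None->11 [EMPTY]
step 2: bank0 11->1 [CONFLICT]
step 3: bank0 1->1 [HIT]
step 4: bank0 1->1 [HIT]
step 5: bank0 1->4 [CONFLICT]
step 6: bank1 None->10 [EMPTY]
step 7: bank1 10->0 [CONFLICT]
step 8: bank2 0->0 [HIT]

COUNT = 3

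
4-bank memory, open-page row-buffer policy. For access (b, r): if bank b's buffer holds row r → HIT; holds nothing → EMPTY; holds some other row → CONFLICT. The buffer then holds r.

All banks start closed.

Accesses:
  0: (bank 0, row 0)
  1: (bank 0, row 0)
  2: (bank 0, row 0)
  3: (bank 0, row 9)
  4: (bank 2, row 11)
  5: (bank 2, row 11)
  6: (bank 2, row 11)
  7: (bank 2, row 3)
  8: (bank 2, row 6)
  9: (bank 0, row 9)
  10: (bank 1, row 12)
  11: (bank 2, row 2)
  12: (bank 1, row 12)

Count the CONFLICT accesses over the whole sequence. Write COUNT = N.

  [0] b0 r0: no row ⇒ E
  [1] b0 r0: had r0 ⇒ H
  [2] b0 r0: had r0 ⇒ H
  [3] b0 r9: had r0 ⇒ C
  [4] b2 r11: no row ⇒ E
  [5] b2 r11: had r11 ⇒ H
  [6] b2 r11: had r11 ⇒ H
  [7] b2 r3: had r11 ⇒ C
  [8] b2 r6: had r3 ⇒ C
  [9] b0 r9: had r9 ⇒ H
  [10] b1 r12: no row ⇒ E
  [11] b2 r2: had r6 ⇒ C
  [12] b1 r12: had r12 ⇒ H

COUNT = 4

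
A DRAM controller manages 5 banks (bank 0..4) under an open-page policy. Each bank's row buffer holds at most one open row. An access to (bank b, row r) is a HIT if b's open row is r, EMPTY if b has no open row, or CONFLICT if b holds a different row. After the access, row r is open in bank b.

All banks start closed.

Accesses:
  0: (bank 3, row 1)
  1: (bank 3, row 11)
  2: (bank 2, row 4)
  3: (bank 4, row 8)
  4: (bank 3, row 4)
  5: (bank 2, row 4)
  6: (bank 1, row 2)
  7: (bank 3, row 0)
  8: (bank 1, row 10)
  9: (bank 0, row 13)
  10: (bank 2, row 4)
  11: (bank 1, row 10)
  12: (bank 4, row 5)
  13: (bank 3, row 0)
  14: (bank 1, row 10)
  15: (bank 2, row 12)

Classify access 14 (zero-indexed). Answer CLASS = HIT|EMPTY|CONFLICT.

  [0] b3 r1: no row ⇒ E
  [1] b3 r11: had r1 ⇒ C
  [2] b2 r4: no row ⇒ E
  [3] b4 r8: no row ⇒ E
  [4] b3 r4: had r11 ⇒ C
  [5] b2 r4: had r4 ⇒ H
  [6] b1 r2: no row ⇒ E
  [7] b3 r0: had r4 ⇒ C
  [8] b1 r10: had r2 ⇒ C
  [9] b0 r13: no row ⇒ E
  [10] b2 r4: had r4 ⇒ H
  [11] b1 r10: had r10 ⇒ H
  [12] b4 r5: had r8 ⇒ C
  [13] b3 r0: had r0 ⇒ H
  [14] b1 r10: had r10 ⇒ H
  [15] b2 r12: had r4 ⇒ C

CLASS = HIT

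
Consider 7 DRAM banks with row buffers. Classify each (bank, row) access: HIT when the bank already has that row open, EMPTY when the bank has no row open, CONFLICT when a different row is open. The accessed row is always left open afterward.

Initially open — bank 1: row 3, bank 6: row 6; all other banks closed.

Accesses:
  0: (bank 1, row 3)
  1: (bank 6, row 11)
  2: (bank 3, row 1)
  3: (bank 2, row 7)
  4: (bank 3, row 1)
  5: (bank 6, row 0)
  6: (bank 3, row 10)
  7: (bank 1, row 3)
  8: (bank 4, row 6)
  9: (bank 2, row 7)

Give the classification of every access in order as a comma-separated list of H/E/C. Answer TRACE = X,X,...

TRACE = H,C,E,E,H,C,C,H,E,H

step 0: bank1 3->3 [HIT]
step 1: bank6 6->11 [CONFLICT]
step 2: bank3 None->1 [EMPTY]
step 3: bank2 None->7 [EMPTY]
step 4: bank3 1->1 [HIT]
step 5: bank6 11->0 [CONFLICT]
step 6: bank3 1->10 [CONFLICT]
step 7: bank1 3->3 [HIT]
step 8: bank4 None->6 [EMPTY]
step 9: bank2 7->7 [HIT]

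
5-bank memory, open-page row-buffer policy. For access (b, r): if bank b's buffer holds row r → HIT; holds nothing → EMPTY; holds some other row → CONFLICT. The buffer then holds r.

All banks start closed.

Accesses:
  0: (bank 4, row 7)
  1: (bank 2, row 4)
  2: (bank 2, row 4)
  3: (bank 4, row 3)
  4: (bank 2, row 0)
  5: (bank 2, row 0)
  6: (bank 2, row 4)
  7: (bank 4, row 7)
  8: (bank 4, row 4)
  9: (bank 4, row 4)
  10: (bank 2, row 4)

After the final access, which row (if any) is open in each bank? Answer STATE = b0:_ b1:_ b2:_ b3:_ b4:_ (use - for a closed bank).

#0 (4,7) E
#1 (2,4) E
#2 (2,4) H  (was 4)
#3 (4,3) C  (was 7)
#4 (2,0) C  (was 4)
#5 (2,0) H  (was 0)
#6 (2,4) C  (was 0)
#7 (4,7) C  (was 3)
#8 (4,4) C  (was 7)
#9 (4,4) H  (was 4)
#10 (2,4) H  (was 4)

STATE = b0:- b1:- b2:4 b3:- b4:4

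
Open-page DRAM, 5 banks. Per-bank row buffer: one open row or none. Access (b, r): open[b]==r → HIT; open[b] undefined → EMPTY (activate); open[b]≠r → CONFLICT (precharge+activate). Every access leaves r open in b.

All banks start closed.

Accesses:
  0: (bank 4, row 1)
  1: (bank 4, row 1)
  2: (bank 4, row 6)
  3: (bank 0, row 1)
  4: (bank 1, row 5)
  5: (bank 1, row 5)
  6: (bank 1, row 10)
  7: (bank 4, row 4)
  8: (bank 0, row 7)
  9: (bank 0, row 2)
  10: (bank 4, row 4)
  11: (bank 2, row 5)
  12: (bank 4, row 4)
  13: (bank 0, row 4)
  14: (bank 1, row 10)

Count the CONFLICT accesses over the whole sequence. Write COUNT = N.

COUNT = 6

step 0: bank4 None->1 [EMPTY]
step 1: bank4 1->1 [HIT]
step 2: bank4 1->6 [CONFLICT]
step 3: bank0 None->1 [EMPTY]
step 4: bank1 None->5 [EMPTY]
step 5: bank1 5->5 [HIT]
step 6: bank1 5->10 [CONFLICT]
step 7: bank4 6->4 [CONFLICT]
step 8: bank0 1->7 [CONFLICT]
step 9: bank0 7->2 [CONFLICT]
step 10: bank4 4->4 [HIT]
step 11: bank2 None->5 [EMPTY]
step 12: bank4 4->4 [HIT]
step 13: bank0 2->4 [CONFLICT]
step 14: bank1 10->10 [HIT]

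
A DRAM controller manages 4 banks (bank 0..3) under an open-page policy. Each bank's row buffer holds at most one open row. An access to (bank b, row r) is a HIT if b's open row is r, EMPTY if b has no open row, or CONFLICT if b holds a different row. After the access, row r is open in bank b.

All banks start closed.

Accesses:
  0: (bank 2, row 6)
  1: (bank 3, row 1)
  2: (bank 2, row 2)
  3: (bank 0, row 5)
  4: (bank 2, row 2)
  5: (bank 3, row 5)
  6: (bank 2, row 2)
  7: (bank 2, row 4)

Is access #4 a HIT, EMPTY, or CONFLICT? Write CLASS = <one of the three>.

  [0] b2 r6: no row ⇒ E
  [1] b3 r1: no row ⇒ E
  [2] b2 r2: had r6 ⇒ C
  [3] b0 r5: no row ⇒ E
  [4] b2 r2: had r2 ⇒ H
  [5] b3 r5: had r1 ⇒ C
  [6] b2 r2: had r2 ⇒ H
  [7] b2 r4: had r2 ⇒ C

CLASS = HIT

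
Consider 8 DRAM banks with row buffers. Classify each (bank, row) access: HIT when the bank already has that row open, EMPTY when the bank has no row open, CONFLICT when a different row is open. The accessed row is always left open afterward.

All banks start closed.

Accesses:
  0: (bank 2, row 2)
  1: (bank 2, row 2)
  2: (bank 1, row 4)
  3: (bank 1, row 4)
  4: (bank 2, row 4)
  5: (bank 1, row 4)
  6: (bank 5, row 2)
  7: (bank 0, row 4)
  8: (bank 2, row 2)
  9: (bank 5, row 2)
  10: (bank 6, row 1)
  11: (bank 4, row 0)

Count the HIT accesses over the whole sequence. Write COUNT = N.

  [0] b2 r2: no row ⇒ E
  [1] b2 r2: had r2 ⇒ H
  [2] b1 r4: no row ⇒ E
  [3] b1 r4: had r4 ⇒ H
  [4] b2 r4: had r2 ⇒ C
  [5] b1 r4: had r4 ⇒ H
  [6] b5 r2: no row ⇒ E
  [7] b0 r4: no row ⇒ E
  [8] b2 r2: had r4 ⇒ C
  [9] b5 r2: had r2 ⇒ H
  [10] b6 r1: no row ⇒ E
  [11] b4 r0: no row ⇒ E

COUNT = 4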